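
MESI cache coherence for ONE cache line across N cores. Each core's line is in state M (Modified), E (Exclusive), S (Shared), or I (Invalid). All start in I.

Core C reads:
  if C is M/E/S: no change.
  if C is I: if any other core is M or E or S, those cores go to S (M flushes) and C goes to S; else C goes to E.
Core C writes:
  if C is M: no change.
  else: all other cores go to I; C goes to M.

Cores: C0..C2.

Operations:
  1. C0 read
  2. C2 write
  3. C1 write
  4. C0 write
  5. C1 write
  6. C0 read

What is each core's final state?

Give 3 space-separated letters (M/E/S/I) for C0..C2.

Answer: S S I

Derivation:
Op 1: C0 read [C0 read from I: no other sharers -> C0=E (exclusive)] -> [E,I,I]
Op 2: C2 write [C2 write: invalidate ['C0=E'] -> C2=M] -> [I,I,M]
Op 3: C1 write [C1 write: invalidate ['C2=M'] -> C1=M] -> [I,M,I]
Op 4: C0 write [C0 write: invalidate ['C1=M'] -> C0=M] -> [M,I,I]
Op 5: C1 write [C1 write: invalidate ['C0=M'] -> C1=M] -> [I,M,I]
Op 6: C0 read [C0 read from I: others=['C1=M'] -> C0=S, others downsized to S] -> [S,S,I]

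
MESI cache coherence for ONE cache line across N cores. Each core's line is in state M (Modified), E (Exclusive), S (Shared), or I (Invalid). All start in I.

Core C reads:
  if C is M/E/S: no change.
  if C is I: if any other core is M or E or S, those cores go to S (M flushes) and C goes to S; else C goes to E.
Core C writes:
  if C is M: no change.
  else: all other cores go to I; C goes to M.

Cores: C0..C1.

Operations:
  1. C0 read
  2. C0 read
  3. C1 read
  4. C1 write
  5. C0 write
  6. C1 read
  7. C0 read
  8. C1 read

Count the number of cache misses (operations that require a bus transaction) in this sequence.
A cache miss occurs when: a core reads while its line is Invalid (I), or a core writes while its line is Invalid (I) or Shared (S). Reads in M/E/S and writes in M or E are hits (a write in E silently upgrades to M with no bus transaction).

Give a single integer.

Answer: 5

Derivation:
Op 1: C0 read [C0 read from I: no other sharers -> C0=E (exclusive)] -> [E,I] [MISS #1: read from I]
Op 2: C0 read [C0 read: already in E, no change] -> [E,I] [hit: read from E]
Op 3: C1 read [C1 read from I: others=['C0=E'] -> C1=S, others downsized to S] -> [S,S] [MISS #2: read from I]
Op 4: C1 write [C1 write: invalidate ['C0=S'] -> C1=M] -> [I,M] [MISS #3: write from S]
Op 5: C0 write [C0 write: invalidate ['C1=M'] -> C0=M] -> [M,I] [MISS #4: write from I]
Op 6: C1 read [C1 read from I: others=['C0=M'] -> C1=S, others downsized to S] -> [S,S] [MISS #5: read from I]
Op 7: C0 read [C0 read: already in S, no change] -> [S,S] [hit: read from S]
Op 8: C1 read [C1 read: already in S, no change] -> [S,S] [hit: read from S]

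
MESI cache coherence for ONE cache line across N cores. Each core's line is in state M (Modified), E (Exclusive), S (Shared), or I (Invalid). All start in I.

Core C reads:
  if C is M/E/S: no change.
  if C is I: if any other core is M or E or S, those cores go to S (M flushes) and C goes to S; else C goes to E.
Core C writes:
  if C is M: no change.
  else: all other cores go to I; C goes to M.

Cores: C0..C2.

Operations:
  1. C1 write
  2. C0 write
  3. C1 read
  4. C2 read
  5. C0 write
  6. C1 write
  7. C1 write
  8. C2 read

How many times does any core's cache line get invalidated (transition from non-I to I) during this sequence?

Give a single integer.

Answer: 4

Derivation:
Op 1: C1 write [C1 write: invalidate none -> C1=M] -> [I,M,I] (invalidations this op: 0; running total: 0)
Op 2: C0 write [C0 write: invalidate ['C1=M'] -> C0=M] -> [M,I,I] (invalidations this op: 1; running total: 1)
Op 3: C1 read [C1 read from I: others=['C0=M'] -> C1=S, others downsized to S] -> [S,S,I] (invalidations this op: 0; running total: 1)
Op 4: C2 read [C2 read from I: others=['C0=S', 'C1=S'] -> C2=S, others downsized to S] -> [S,S,S] (invalidations this op: 0; running total: 1)
Op 5: C0 write [C0 write: invalidate ['C1=S', 'C2=S'] -> C0=M] -> [M,I,I] (invalidations this op: 2; running total: 3)
Op 6: C1 write [C1 write: invalidate ['C0=M'] -> C1=M] -> [I,M,I] (invalidations this op: 1; running total: 4)
Op 7: C1 write [C1 write: already M (modified), no change] -> [I,M,I] (invalidations this op: 0; running total: 4)
Op 8: C2 read [C2 read from I: others=['C1=M'] -> C2=S, others downsized to S] -> [I,S,S] (invalidations this op: 0; running total: 4)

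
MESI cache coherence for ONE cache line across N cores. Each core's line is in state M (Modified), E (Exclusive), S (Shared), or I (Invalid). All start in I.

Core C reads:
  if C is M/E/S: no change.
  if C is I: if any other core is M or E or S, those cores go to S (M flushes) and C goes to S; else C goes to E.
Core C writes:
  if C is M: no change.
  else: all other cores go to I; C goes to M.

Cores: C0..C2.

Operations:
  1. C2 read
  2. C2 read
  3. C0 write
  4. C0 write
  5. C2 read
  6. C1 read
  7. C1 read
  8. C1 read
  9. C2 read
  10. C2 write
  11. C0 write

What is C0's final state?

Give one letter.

Answer: M

Derivation:
Op 1: C2 read [C2 read from I: no other sharers -> C2=E (exclusive)] -> [I,I,E]
Op 2: C2 read [C2 read: already in E, no change] -> [I,I,E]
Op 3: C0 write [C0 write: invalidate ['C2=E'] -> C0=M] -> [M,I,I]
Op 4: C0 write [C0 write: already M (modified), no change] -> [M,I,I]
Op 5: C2 read [C2 read from I: others=['C0=M'] -> C2=S, others downsized to S] -> [S,I,S]
Op 6: C1 read [C1 read from I: others=['C0=S', 'C2=S'] -> C1=S, others downsized to S] -> [S,S,S]
Op 7: C1 read [C1 read: already in S, no change] -> [S,S,S]
Op 8: C1 read [C1 read: already in S, no change] -> [S,S,S]
Op 9: C2 read [C2 read: already in S, no change] -> [S,S,S]
Op 10: C2 write [C2 write: invalidate ['C0=S', 'C1=S'] -> C2=M] -> [I,I,M]
Op 11: C0 write [C0 write: invalidate ['C2=M'] -> C0=M] -> [M,I,I]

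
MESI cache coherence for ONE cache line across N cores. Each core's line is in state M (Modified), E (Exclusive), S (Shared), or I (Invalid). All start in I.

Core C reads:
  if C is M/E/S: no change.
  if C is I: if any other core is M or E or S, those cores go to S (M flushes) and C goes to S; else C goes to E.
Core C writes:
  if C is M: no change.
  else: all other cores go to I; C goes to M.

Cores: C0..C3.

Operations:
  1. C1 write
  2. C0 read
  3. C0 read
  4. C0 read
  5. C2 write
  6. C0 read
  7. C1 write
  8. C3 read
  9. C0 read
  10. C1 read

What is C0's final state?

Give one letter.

Op 1: C1 write [C1 write: invalidate none -> C1=M] -> [I,M,I,I]
Op 2: C0 read [C0 read from I: others=['C1=M'] -> C0=S, others downsized to S] -> [S,S,I,I]
Op 3: C0 read [C0 read: already in S, no change] -> [S,S,I,I]
Op 4: C0 read [C0 read: already in S, no change] -> [S,S,I,I]
Op 5: C2 write [C2 write: invalidate ['C0=S', 'C1=S'] -> C2=M] -> [I,I,M,I]
Op 6: C0 read [C0 read from I: others=['C2=M'] -> C0=S, others downsized to S] -> [S,I,S,I]
Op 7: C1 write [C1 write: invalidate ['C0=S', 'C2=S'] -> C1=M] -> [I,M,I,I]
Op 8: C3 read [C3 read from I: others=['C1=M'] -> C3=S, others downsized to S] -> [I,S,I,S]
Op 9: C0 read [C0 read from I: others=['C1=S', 'C3=S'] -> C0=S, others downsized to S] -> [S,S,I,S]
Op 10: C1 read [C1 read: already in S, no change] -> [S,S,I,S]

Answer: S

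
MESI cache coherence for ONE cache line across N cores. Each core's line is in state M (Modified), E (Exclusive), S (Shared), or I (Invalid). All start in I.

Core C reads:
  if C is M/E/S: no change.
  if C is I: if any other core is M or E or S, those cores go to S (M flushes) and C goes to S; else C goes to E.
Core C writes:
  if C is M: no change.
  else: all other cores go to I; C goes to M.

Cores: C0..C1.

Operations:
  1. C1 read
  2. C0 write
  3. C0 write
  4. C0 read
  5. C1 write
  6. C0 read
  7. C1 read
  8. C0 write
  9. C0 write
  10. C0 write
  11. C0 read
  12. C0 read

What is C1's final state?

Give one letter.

Answer: I

Derivation:
Op 1: C1 read [C1 read from I: no other sharers -> C1=E (exclusive)] -> [I,E]
Op 2: C0 write [C0 write: invalidate ['C1=E'] -> C0=M] -> [M,I]
Op 3: C0 write [C0 write: already M (modified), no change] -> [M,I]
Op 4: C0 read [C0 read: already in M, no change] -> [M,I]
Op 5: C1 write [C1 write: invalidate ['C0=M'] -> C1=M] -> [I,M]
Op 6: C0 read [C0 read from I: others=['C1=M'] -> C0=S, others downsized to S] -> [S,S]
Op 7: C1 read [C1 read: already in S, no change] -> [S,S]
Op 8: C0 write [C0 write: invalidate ['C1=S'] -> C0=M] -> [M,I]
Op 9: C0 write [C0 write: already M (modified), no change] -> [M,I]
Op 10: C0 write [C0 write: already M (modified), no change] -> [M,I]
Op 11: C0 read [C0 read: already in M, no change] -> [M,I]
Op 12: C0 read [C0 read: already in M, no change] -> [M,I]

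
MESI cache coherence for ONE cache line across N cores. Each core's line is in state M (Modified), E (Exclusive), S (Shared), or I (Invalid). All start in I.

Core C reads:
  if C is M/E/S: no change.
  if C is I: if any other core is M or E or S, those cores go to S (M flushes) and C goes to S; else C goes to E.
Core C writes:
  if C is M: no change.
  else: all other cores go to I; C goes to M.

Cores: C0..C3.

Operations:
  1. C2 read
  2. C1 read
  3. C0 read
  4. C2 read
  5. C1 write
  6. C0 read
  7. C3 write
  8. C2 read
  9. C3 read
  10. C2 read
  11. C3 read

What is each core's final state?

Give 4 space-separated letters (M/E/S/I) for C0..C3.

Op 1: C2 read [C2 read from I: no other sharers -> C2=E (exclusive)] -> [I,I,E,I]
Op 2: C1 read [C1 read from I: others=['C2=E'] -> C1=S, others downsized to S] -> [I,S,S,I]
Op 3: C0 read [C0 read from I: others=['C1=S', 'C2=S'] -> C0=S, others downsized to S] -> [S,S,S,I]
Op 4: C2 read [C2 read: already in S, no change] -> [S,S,S,I]
Op 5: C1 write [C1 write: invalidate ['C0=S', 'C2=S'] -> C1=M] -> [I,M,I,I]
Op 6: C0 read [C0 read from I: others=['C1=M'] -> C0=S, others downsized to S] -> [S,S,I,I]
Op 7: C3 write [C3 write: invalidate ['C0=S', 'C1=S'] -> C3=M] -> [I,I,I,M]
Op 8: C2 read [C2 read from I: others=['C3=M'] -> C2=S, others downsized to S] -> [I,I,S,S]
Op 9: C3 read [C3 read: already in S, no change] -> [I,I,S,S]
Op 10: C2 read [C2 read: already in S, no change] -> [I,I,S,S]
Op 11: C3 read [C3 read: already in S, no change] -> [I,I,S,S]

Answer: I I S S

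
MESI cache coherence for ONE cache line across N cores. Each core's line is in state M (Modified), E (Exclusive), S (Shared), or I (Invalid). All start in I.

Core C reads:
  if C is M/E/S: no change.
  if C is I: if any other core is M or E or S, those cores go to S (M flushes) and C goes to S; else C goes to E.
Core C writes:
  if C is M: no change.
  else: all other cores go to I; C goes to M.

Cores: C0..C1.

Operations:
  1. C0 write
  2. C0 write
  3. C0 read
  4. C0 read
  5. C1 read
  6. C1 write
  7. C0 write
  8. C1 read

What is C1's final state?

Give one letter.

Op 1: C0 write [C0 write: invalidate none -> C0=M] -> [M,I]
Op 2: C0 write [C0 write: already M (modified), no change] -> [M,I]
Op 3: C0 read [C0 read: already in M, no change] -> [M,I]
Op 4: C0 read [C0 read: already in M, no change] -> [M,I]
Op 5: C1 read [C1 read from I: others=['C0=M'] -> C1=S, others downsized to S] -> [S,S]
Op 6: C1 write [C1 write: invalidate ['C0=S'] -> C1=M] -> [I,M]
Op 7: C0 write [C0 write: invalidate ['C1=M'] -> C0=M] -> [M,I]
Op 8: C1 read [C1 read from I: others=['C0=M'] -> C1=S, others downsized to S] -> [S,S]

Answer: S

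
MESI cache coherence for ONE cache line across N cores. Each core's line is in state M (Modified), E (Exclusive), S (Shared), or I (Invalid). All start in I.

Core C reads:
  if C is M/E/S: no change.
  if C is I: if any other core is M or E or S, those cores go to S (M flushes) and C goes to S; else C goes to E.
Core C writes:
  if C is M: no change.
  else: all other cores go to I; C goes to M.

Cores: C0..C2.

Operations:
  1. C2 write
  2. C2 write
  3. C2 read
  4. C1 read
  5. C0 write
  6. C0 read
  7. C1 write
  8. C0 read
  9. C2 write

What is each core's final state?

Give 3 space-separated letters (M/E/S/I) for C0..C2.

Answer: I I M

Derivation:
Op 1: C2 write [C2 write: invalidate none -> C2=M] -> [I,I,M]
Op 2: C2 write [C2 write: already M (modified), no change] -> [I,I,M]
Op 3: C2 read [C2 read: already in M, no change] -> [I,I,M]
Op 4: C1 read [C1 read from I: others=['C2=M'] -> C1=S, others downsized to S] -> [I,S,S]
Op 5: C0 write [C0 write: invalidate ['C1=S', 'C2=S'] -> C0=M] -> [M,I,I]
Op 6: C0 read [C0 read: already in M, no change] -> [M,I,I]
Op 7: C1 write [C1 write: invalidate ['C0=M'] -> C1=M] -> [I,M,I]
Op 8: C0 read [C0 read from I: others=['C1=M'] -> C0=S, others downsized to S] -> [S,S,I]
Op 9: C2 write [C2 write: invalidate ['C0=S', 'C1=S'] -> C2=M] -> [I,I,M]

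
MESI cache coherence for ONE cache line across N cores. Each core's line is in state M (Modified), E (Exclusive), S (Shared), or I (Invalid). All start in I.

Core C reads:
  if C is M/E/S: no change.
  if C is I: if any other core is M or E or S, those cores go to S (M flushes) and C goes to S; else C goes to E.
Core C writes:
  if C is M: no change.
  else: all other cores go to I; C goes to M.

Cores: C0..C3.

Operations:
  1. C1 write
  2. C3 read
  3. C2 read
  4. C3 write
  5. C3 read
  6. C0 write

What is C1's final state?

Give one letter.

Answer: I

Derivation:
Op 1: C1 write [C1 write: invalidate none -> C1=M] -> [I,M,I,I]
Op 2: C3 read [C3 read from I: others=['C1=M'] -> C3=S, others downsized to S] -> [I,S,I,S]
Op 3: C2 read [C2 read from I: others=['C1=S', 'C3=S'] -> C2=S, others downsized to S] -> [I,S,S,S]
Op 4: C3 write [C3 write: invalidate ['C1=S', 'C2=S'] -> C3=M] -> [I,I,I,M]
Op 5: C3 read [C3 read: already in M, no change] -> [I,I,I,M]
Op 6: C0 write [C0 write: invalidate ['C3=M'] -> C0=M] -> [M,I,I,I]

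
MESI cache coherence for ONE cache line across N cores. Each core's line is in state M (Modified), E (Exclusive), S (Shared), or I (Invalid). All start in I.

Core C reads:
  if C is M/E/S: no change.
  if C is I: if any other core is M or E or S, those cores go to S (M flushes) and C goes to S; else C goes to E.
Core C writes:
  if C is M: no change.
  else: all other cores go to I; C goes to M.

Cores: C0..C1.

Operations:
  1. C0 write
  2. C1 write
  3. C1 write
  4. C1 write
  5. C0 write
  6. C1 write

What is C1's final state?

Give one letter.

Answer: M

Derivation:
Op 1: C0 write [C0 write: invalidate none -> C0=M] -> [M,I]
Op 2: C1 write [C1 write: invalidate ['C0=M'] -> C1=M] -> [I,M]
Op 3: C1 write [C1 write: already M (modified), no change] -> [I,M]
Op 4: C1 write [C1 write: already M (modified), no change] -> [I,M]
Op 5: C0 write [C0 write: invalidate ['C1=M'] -> C0=M] -> [M,I]
Op 6: C1 write [C1 write: invalidate ['C0=M'] -> C1=M] -> [I,M]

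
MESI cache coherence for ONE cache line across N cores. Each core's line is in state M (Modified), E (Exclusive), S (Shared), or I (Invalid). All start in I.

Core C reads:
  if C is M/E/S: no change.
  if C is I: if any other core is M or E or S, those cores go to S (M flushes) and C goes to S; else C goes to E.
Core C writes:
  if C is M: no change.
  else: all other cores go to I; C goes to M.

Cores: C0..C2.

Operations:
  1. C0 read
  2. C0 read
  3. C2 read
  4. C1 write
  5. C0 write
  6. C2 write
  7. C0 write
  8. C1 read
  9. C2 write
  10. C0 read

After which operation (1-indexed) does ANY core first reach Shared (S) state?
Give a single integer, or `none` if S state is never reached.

Answer: 3

Derivation:
Op 1: C0 read [C0 read from I: no other sharers -> C0=E (exclusive)] -> [E,I,I]
Op 2: C0 read [C0 read: already in E, no change] -> [E,I,I]
Op 3: C2 read [C2 read from I: others=['C0=E'] -> C2=S, others downsized to S] -> [S,I,S]
  -> First S state at op 3; remaining ops need not be traced.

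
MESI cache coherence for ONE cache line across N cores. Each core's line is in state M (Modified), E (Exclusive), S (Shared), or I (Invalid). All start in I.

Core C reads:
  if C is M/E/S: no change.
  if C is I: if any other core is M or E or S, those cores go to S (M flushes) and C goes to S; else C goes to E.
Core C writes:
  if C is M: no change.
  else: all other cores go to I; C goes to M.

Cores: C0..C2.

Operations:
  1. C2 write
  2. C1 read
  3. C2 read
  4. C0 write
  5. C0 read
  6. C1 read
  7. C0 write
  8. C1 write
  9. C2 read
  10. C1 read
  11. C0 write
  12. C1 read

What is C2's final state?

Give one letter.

Op 1: C2 write [C2 write: invalidate none -> C2=M] -> [I,I,M]
Op 2: C1 read [C1 read from I: others=['C2=M'] -> C1=S, others downsized to S] -> [I,S,S]
Op 3: C2 read [C2 read: already in S, no change] -> [I,S,S]
Op 4: C0 write [C0 write: invalidate ['C1=S', 'C2=S'] -> C0=M] -> [M,I,I]
Op 5: C0 read [C0 read: already in M, no change] -> [M,I,I]
Op 6: C1 read [C1 read from I: others=['C0=M'] -> C1=S, others downsized to S] -> [S,S,I]
Op 7: C0 write [C0 write: invalidate ['C1=S'] -> C0=M] -> [M,I,I]
Op 8: C1 write [C1 write: invalidate ['C0=M'] -> C1=M] -> [I,M,I]
Op 9: C2 read [C2 read from I: others=['C1=M'] -> C2=S, others downsized to S] -> [I,S,S]
Op 10: C1 read [C1 read: already in S, no change] -> [I,S,S]
Op 11: C0 write [C0 write: invalidate ['C1=S', 'C2=S'] -> C0=M] -> [M,I,I]
Op 12: C1 read [C1 read from I: others=['C0=M'] -> C1=S, others downsized to S] -> [S,S,I]

Answer: I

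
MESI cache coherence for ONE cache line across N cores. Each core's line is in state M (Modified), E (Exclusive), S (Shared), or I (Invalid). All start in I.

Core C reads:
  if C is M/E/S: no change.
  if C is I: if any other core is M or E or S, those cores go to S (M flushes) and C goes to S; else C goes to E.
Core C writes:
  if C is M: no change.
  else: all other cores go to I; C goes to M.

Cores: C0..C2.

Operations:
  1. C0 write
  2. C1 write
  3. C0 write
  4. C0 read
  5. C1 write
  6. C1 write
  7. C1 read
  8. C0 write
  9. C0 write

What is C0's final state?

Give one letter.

Answer: M

Derivation:
Op 1: C0 write [C0 write: invalidate none -> C0=M] -> [M,I,I]
Op 2: C1 write [C1 write: invalidate ['C0=M'] -> C1=M] -> [I,M,I]
Op 3: C0 write [C0 write: invalidate ['C1=M'] -> C0=M] -> [M,I,I]
Op 4: C0 read [C0 read: already in M, no change] -> [M,I,I]
Op 5: C1 write [C1 write: invalidate ['C0=M'] -> C1=M] -> [I,M,I]
Op 6: C1 write [C1 write: already M (modified), no change] -> [I,M,I]
Op 7: C1 read [C1 read: already in M, no change] -> [I,M,I]
Op 8: C0 write [C0 write: invalidate ['C1=M'] -> C0=M] -> [M,I,I]
Op 9: C0 write [C0 write: already M (modified), no change] -> [M,I,I]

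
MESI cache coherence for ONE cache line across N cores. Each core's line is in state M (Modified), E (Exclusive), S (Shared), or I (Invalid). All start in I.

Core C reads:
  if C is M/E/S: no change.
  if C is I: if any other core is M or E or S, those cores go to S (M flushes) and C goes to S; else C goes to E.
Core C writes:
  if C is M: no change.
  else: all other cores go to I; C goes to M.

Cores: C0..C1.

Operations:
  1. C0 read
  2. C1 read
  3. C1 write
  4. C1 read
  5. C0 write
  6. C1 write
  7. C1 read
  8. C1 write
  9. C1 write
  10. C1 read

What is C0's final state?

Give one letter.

Op 1: C0 read [C0 read from I: no other sharers -> C0=E (exclusive)] -> [E,I]
Op 2: C1 read [C1 read from I: others=['C0=E'] -> C1=S, others downsized to S] -> [S,S]
Op 3: C1 write [C1 write: invalidate ['C0=S'] -> C1=M] -> [I,M]
Op 4: C1 read [C1 read: already in M, no change] -> [I,M]
Op 5: C0 write [C0 write: invalidate ['C1=M'] -> C0=M] -> [M,I]
Op 6: C1 write [C1 write: invalidate ['C0=M'] -> C1=M] -> [I,M]
Op 7: C1 read [C1 read: already in M, no change] -> [I,M]
Op 8: C1 write [C1 write: already M (modified), no change] -> [I,M]
Op 9: C1 write [C1 write: already M (modified), no change] -> [I,M]
Op 10: C1 read [C1 read: already in M, no change] -> [I,M]

Answer: I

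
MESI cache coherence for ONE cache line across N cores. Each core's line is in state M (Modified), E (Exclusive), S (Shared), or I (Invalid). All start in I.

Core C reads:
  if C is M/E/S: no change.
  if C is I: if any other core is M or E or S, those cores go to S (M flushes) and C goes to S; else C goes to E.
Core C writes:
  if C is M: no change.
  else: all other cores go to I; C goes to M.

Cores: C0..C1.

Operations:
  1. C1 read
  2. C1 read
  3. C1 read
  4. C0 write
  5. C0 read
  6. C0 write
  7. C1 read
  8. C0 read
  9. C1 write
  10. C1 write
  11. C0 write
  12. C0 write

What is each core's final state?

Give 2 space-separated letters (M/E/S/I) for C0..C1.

Op 1: C1 read [C1 read from I: no other sharers -> C1=E (exclusive)] -> [I,E]
Op 2: C1 read [C1 read: already in E, no change] -> [I,E]
Op 3: C1 read [C1 read: already in E, no change] -> [I,E]
Op 4: C0 write [C0 write: invalidate ['C1=E'] -> C0=M] -> [M,I]
Op 5: C0 read [C0 read: already in M, no change] -> [M,I]
Op 6: C0 write [C0 write: already M (modified), no change] -> [M,I]
Op 7: C1 read [C1 read from I: others=['C0=M'] -> C1=S, others downsized to S] -> [S,S]
Op 8: C0 read [C0 read: already in S, no change] -> [S,S]
Op 9: C1 write [C1 write: invalidate ['C0=S'] -> C1=M] -> [I,M]
Op 10: C1 write [C1 write: already M (modified), no change] -> [I,M]
Op 11: C0 write [C0 write: invalidate ['C1=M'] -> C0=M] -> [M,I]
Op 12: C0 write [C0 write: already M (modified), no change] -> [M,I]

Answer: M I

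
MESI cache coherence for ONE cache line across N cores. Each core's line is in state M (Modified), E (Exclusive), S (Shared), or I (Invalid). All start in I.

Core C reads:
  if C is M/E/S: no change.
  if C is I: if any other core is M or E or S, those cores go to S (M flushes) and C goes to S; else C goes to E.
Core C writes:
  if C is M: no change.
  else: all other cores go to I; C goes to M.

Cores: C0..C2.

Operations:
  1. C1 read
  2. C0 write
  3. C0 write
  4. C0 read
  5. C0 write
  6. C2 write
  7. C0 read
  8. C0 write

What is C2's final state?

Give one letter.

Answer: I

Derivation:
Op 1: C1 read [C1 read from I: no other sharers -> C1=E (exclusive)] -> [I,E,I]
Op 2: C0 write [C0 write: invalidate ['C1=E'] -> C0=M] -> [M,I,I]
Op 3: C0 write [C0 write: already M (modified), no change] -> [M,I,I]
Op 4: C0 read [C0 read: already in M, no change] -> [M,I,I]
Op 5: C0 write [C0 write: already M (modified), no change] -> [M,I,I]
Op 6: C2 write [C2 write: invalidate ['C0=M'] -> C2=M] -> [I,I,M]
Op 7: C0 read [C0 read from I: others=['C2=M'] -> C0=S, others downsized to S] -> [S,I,S]
Op 8: C0 write [C0 write: invalidate ['C2=S'] -> C0=M] -> [M,I,I]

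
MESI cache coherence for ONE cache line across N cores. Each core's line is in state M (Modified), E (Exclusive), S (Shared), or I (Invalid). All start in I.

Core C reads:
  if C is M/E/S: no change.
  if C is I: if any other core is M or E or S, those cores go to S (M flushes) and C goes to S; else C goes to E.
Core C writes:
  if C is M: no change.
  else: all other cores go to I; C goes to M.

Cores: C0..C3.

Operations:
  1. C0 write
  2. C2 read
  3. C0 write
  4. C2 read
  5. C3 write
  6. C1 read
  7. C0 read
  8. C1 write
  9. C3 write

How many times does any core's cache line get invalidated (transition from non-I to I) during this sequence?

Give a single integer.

Op 1: C0 write [C0 write: invalidate none -> C0=M] -> [M,I,I,I] (invalidations this op: 0; running total: 0)
Op 2: C2 read [C2 read from I: others=['C0=M'] -> C2=S, others downsized to S] -> [S,I,S,I] (invalidations this op: 0; running total: 0)
Op 3: C0 write [C0 write: invalidate ['C2=S'] -> C0=M] -> [M,I,I,I] (invalidations this op: 1; running total: 1)
Op 4: C2 read [C2 read from I: others=['C0=M'] -> C2=S, others downsized to S] -> [S,I,S,I] (invalidations this op: 0; running total: 1)
Op 5: C3 write [C3 write: invalidate ['C0=S', 'C2=S'] -> C3=M] -> [I,I,I,M] (invalidations this op: 2; running total: 3)
Op 6: C1 read [C1 read from I: others=['C3=M'] -> C1=S, others downsized to S] -> [I,S,I,S] (invalidations this op: 0; running total: 3)
Op 7: C0 read [C0 read from I: others=['C1=S', 'C3=S'] -> C0=S, others downsized to S] -> [S,S,I,S] (invalidations this op: 0; running total: 3)
Op 8: C1 write [C1 write: invalidate ['C0=S', 'C3=S'] -> C1=M] -> [I,M,I,I] (invalidations this op: 2; running total: 5)
Op 9: C3 write [C3 write: invalidate ['C1=M'] -> C3=M] -> [I,I,I,M] (invalidations this op: 1; running total: 6)

Answer: 6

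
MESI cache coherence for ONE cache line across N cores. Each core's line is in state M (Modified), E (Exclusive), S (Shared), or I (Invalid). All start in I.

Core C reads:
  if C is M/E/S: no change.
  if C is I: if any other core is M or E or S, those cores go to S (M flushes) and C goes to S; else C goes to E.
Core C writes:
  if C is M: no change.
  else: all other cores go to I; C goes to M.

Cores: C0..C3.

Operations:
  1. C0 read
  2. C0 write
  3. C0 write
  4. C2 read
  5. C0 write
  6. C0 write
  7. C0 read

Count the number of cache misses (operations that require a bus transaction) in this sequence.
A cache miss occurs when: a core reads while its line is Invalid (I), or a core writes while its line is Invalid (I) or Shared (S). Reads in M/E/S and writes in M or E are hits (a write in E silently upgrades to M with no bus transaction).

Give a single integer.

Answer: 3

Derivation:
Op 1: C0 read [C0 read from I: no other sharers -> C0=E (exclusive)] -> [E,I,I,I] [MISS #1: read from I]
Op 2: C0 write [C0 write: invalidate none -> C0=M] -> [M,I,I,I] [hit: write from E is a silent E->M upgrade, no bus transaction]
Op 3: C0 write [C0 write: already M (modified), no change] -> [M,I,I,I] [hit: write from M]
Op 4: C2 read [C2 read from I: others=['C0=M'] -> C2=S, others downsized to S] -> [S,I,S,I] [MISS #2: read from I]
Op 5: C0 write [C0 write: invalidate ['C2=S'] -> C0=M] -> [M,I,I,I] [MISS #3: write from S]
Op 6: C0 write [C0 write: already M (modified), no change] -> [M,I,I,I] [hit: write from M]
Op 7: C0 read [C0 read: already in M, no change] -> [M,I,I,I] [hit: read from M]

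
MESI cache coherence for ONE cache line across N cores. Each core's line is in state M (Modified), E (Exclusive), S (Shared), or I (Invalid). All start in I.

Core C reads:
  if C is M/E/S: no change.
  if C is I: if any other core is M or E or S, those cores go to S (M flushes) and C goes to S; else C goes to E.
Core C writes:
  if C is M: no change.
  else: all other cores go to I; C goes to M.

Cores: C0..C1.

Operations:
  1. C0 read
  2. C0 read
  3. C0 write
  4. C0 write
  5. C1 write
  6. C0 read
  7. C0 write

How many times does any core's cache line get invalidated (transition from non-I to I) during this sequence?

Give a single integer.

Answer: 2

Derivation:
Op 1: C0 read [C0 read from I: no other sharers -> C0=E (exclusive)] -> [E,I] (invalidations this op: 0; running total: 0)
Op 2: C0 read [C0 read: already in E, no change] -> [E,I] (invalidations this op: 0; running total: 0)
Op 3: C0 write [C0 write: invalidate none -> C0=M] -> [M,I] (invalidations this op: 0; running total: 0)
Op 4: C0 write [C0 write: already M (modified), no change] -> [M,I] (invalidations this op: 0; running total: 0)
Op 5: C1 write [C1 write: invalidate ['C0=M'] -> C1=M] -> [I,M] (invalidations this op: 1; running total: 1)
Op 6: C0 read [C0 read from I: others=['C1=M'] -> C0=S, others downsized to S] -> [S,S] (invalidations this op: 0; running total: 1)
Op 7: C0 write [C0 write: invalidate ['C1=S'] -> C0=M] -> [M,I] (invalidations this op: 1; running total: 2)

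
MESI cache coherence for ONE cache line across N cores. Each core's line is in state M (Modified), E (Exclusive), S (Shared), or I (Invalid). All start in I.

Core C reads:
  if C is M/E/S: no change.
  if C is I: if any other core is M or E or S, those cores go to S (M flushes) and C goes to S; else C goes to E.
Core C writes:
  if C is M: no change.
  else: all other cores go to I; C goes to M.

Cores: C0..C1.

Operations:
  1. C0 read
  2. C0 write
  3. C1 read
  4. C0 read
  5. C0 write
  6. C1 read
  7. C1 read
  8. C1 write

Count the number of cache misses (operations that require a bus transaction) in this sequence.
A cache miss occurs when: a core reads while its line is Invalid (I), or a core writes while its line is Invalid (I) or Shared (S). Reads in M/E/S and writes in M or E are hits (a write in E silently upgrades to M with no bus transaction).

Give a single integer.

Answer: 5

Derivation:
Op 1: C0 read [C0 read from I: no other sharers -> C0=E (exclusive)] -> [E,I] [MISS #1: read from I]
Op 2: C0 write [C0 write: invalidate none -> C0=M] -> [M,I] [hit: write from E is a silent E->M upgrade, no bus transaction]
Op 3: C1 read [C1 read from I: others=['C0=M'] -> C1=S, others downsized to S] -> [S,S] [MISS #2: read from I]
Op 4: C0 read [C0 read: already in S, no change] -> [S,S] [hit: read from S]
Op 5: C0 write [C0 write: invalidate ['C1=S'] -> C0=M] -> [M,I] [MISS #3: write from S]
Op 6: C1 read [C1 read from I: others=['C0=M'] -> C1=S, others downsized to S] -> [S,S] [MISS #4: read from I]
Op 7: C1 read [C1 read: already in S, no change] -> [S,S] [hit: read from S]
Op 8: C1 write [C1 write: invalidate ['C0=S'] -> C1=M] -> [I,M] [MISS #5: write from S]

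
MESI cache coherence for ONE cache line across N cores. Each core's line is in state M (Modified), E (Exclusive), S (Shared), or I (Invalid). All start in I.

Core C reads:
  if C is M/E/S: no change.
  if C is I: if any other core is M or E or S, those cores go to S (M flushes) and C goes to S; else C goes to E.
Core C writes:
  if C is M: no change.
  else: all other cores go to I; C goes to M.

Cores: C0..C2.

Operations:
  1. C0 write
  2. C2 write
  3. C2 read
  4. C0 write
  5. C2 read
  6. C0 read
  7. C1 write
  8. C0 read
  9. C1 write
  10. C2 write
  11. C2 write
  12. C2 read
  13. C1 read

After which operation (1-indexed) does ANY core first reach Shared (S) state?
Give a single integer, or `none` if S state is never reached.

Op 1: C0 write [C0 write: invalidate none -> C0=M] -> [M,I,I]
Op 2: C2 write [C2 write: invalidate ['C0=M'] -> C2=M] -> [I,I,M]
Op 3: C2 read [C2 read: already in M, no change] -> [I,I,M]
Op 4: C0 write [C0 write: invalidate ['C2=M'] -> C0=M] -> [M,I,I]
Op 5: C2 read [C2 read from I: others=['C0=M'] -> C2=S, others downsized to S] -> [S,I,S]
  -> First S state at op 5; remaining ops need not be traced.

Answer: 5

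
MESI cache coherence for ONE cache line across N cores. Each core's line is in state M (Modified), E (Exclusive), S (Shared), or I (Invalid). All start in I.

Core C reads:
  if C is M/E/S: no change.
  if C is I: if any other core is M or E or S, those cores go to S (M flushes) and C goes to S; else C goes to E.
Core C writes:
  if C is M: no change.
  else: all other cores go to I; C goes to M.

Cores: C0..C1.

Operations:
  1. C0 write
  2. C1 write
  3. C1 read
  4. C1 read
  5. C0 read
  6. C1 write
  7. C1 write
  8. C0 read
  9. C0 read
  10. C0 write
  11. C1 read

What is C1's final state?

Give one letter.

Answer: S

Derivation:
Op 1: C0 write [C0 write: invalidate none -> C0=M] -> [M,I]
Op 2: C1 write [C1 write: invalidate ['C0=M'] -> C1=M] -> [I,M]
Op 3: C1 read [C1 read: already in M, no change] -> [I,M]
Op 4: C1 read [C1 read: already in M, no change] -> [I,M]
Op 5: C0 read [C0 read from I: others=['C1=M'] -> C0=S, others downsized to S] -> [S,S]
Op 6: C1 write [C1 write: invalidate ['C0=S'] -> C1=M] -> [I,M]
Op 7: C1 write [C1 write: already M (modified), no change] -> [I,M]
Op 8: C0 read [C0 read from I: others=['C1=M'] -> C0=S, others downsized to S] -> [S,S]
Op 9: C0 read [C0 read: already in S, no change] -> [S,S]
Op 10: C0 write [C0 write: invalidate ['C1=S'] -> C0=M] -> [M,I]
Op 11: C1 read [C1 read from I: others=['C0=M'] -> C1=S, others downsized to S] -> [S,S]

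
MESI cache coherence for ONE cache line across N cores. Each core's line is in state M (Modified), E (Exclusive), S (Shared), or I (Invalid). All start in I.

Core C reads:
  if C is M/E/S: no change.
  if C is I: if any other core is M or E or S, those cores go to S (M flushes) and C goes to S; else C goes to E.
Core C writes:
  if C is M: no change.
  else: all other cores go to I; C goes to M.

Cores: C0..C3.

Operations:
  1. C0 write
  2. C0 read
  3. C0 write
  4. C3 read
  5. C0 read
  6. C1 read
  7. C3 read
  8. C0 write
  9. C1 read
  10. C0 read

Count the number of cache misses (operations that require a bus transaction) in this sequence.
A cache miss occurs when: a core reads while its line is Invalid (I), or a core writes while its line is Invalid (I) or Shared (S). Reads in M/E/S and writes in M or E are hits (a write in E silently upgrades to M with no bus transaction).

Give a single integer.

Op 1: C0 write [C0 write: invalidate none -> C0=M] -> [M,I,I,I] [MISS #1: write from I]
Op 2: C0 read [C0 read: already in M, no change] -> [M,I,I,I] [hit: read from M]
Op 3: C0 write [C0 write: already M (modified), no change] -> [M,I,I,I] [hit: write from M]
Op 4: C3 read [C3 read from I: others=['C0=M'] -> C3=S, others downsized to S] -> [S,I,I,S] [MISS #2: read from I]
Op 5: C0 read [C0 read: already in S, no change] -> [S,I,I,S] [hit: read from S]
Op 6: C1 read [C1 read from I: others=['C0=S', 'C3=S'] -> C1=S, others downsized to S] -> [S,S,I,S] [MISS #3: read from I]
Op 7: C3 read [C3 read: already in S, no change] -> [S,S,I,S] [hit: read from S]
Op 8: C0 write [C0 write: invalidate ['C1=S', 'C3=S'] -> C0=M] -> [M,I,I,I] [MISS #4: write from S]
Op 9: C1 read [C1 read from I: others=['C0=M'] -> C1=S, others downsized to S] -> [S,S,I,I] [MISS #5: read from I]
Op 10: C0 read [C0 read: already in S, no change] -> [S,S,I,I] [hit: read from S]

Answer: 5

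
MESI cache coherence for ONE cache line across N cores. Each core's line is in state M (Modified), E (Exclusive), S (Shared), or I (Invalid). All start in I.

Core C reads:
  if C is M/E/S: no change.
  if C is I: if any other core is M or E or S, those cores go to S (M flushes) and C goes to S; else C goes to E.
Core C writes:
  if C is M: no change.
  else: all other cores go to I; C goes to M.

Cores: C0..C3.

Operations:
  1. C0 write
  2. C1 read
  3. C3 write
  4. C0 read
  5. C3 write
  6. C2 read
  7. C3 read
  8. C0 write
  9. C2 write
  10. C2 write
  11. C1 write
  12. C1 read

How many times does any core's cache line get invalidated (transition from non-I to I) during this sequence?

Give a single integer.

Op 1: C0 write [C0 write: invalidate none -> C0=M] -> [M,I,I,I] (invalidations this op: 0; running total: 0)
Op 2: C1 read [C1 read from I: others=['C0=M'] -> C1=S, others downsized to S] -> [S,S,I,I] (invalidations this op: 0; running total: 0)
Op 3: C3 write [C3 write: invalidate ['C0=S', 'C1=S'] -> C3=M] -> [I,I,I,M] (invalidations this op: 2; running total: 2)
Op 4: C0 read [C0 read from I: others=['C3=M'] -> C0=S, others downsized to S] -> [S,I,I,S] (invalidations this op: 0; running total: 2)
Op 5: C3 write [C3 write: invalidate ['C0=S'] -> C3=M] -> [I,I,I,M] (invalidations this op: 1; running total: 3)
Op 6: C2 read [C2 read from I: others=['C3=M'] -> C2=S, others downsized to S] -> [I,I,S,S] (invalidations this op: 0; running total: 3)
Op 7: C3 read [C3 read: already in S, no change] -> [I,I,S,S] (invalidations this op: 0; running total: 3)
Op 8: C0 write [C0 write: invalidate ['C2=S', 'C3=S'] -> C0=M] -> [M,I,I,I] (invalidations this op: 2; running total: 5)
Op 9: C2 write [C2 write: invalidate ['C0=M'] -> C2=M] -> [I,I,M,I] (invalidations this op: 1; running total: 6)
Op 10: C2 write [C2 write: already M (modified), no change] -> [I,I,M,I] (invalidations this op: 0; running total: 6)
Op 11: C1 write [C1 write: invalidate ['C2=M'] -> C1=M] -> [I,M,I,I] (invalidations this op: 1; running total: 7)
Op 12: C1 read [C1 read: already in M, no change] -> [I,M,I,I] (invalidations this op: 0; running total: 7)

Answer: 7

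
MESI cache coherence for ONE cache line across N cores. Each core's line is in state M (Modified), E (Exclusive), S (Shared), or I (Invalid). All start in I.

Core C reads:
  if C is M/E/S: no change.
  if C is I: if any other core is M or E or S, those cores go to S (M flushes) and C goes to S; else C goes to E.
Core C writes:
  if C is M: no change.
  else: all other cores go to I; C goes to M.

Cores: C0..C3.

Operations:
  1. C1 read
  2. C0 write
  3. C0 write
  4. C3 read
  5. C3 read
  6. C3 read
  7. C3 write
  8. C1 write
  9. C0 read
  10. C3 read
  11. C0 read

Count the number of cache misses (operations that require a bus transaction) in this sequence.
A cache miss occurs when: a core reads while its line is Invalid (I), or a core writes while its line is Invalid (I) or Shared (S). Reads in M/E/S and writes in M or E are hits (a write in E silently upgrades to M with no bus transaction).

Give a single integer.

Op 1: C1 read [C1 read from I: no other sharers -> C1=E (exclusive)] -> [I,E,I,I] [MISS #1: read from I]
Op 2: C0 write [C0 write: invalidate ['C1=E'] -> C0=M] -> [M,I,I,I] [MISS #2: write from I]
Op 3: C0 write [C0 write: already M (modified), no change] -> [M,I,I,I] [hit: write from M]
Op 4: C3 read [C3 read from I: others=['C0=M'] -> C3=S, others downsized to S] -> [S,I,I,S] [MISS #3: read from I]
Op 5: C3 read [C3 read: already in S, no change] -> [S,I,I,S] [hit: read from S]
Op 6: C3 read [C3 read: already in S, no change] -> [S,I,I,S] [hit: read from S]
Op 7: C3 write [C3 write: invalidate ['C0=S'] -> C3=M] -> [I,I,I,M] [MISS #4: write from S]
Op 8: C1 write [C1 write: invalidate ['C3=M'] -> C1=M] -> [I,M,I,I] [MISS #5: write from I]
Op 9: C0 read [C0 read from I: others=['C1=M'] -> C0=S, others downsized to S] -> [S,S,I,I] [MISS #6: read from I]
Op 10: C3 read [C3 read from I: others=['C0=S', 'C1=S'] -> C3=S, others downsized to S] -> [S,S,I,S] [MISS #7: read from I]
Op 11: C0 read [C0 read: already in S, no change] -> [S,S,I,S] [hit: read from S]

Answer: 7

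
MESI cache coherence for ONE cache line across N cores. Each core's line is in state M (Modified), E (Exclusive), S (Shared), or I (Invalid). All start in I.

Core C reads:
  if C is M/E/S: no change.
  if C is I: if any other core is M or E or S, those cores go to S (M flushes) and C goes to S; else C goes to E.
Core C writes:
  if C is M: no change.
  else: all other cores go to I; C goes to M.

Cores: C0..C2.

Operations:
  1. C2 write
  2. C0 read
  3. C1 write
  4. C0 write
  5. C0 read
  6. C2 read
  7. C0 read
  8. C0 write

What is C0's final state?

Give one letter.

Answer: M

Derivation:
Op 1: C2 write [C2 write: invalidate none -> C2=M] -> [I,I,M]
Op 2: C0 read [C0 read from I: others=['C2=M'] -> C0=S, others downsized to S] -> [S,I,S]
Op 3: C1 write [C1 write: invalidate ['C0=S', 'C2=S'] -> C1=M] -> [I,M,I]
Op 4: C0 write [C0 write: invalidate ['C1=M'] -> C0=M] -> [M,I,I]
Op 5: C0 read [C0 read: already in M, no change] -> [M,I,I]
Op 6: C2 read [C2 read from I: others=['C0=M'] -> C2=S, others downsized to S] -> [S,I,S]
Op 7: C0 read [C0 read: already in S, no change] -> [S,I,S]
Op 8: C0 write [C0 write: invalidate ['C2=S'] -> C0=M] -> [M,I,I]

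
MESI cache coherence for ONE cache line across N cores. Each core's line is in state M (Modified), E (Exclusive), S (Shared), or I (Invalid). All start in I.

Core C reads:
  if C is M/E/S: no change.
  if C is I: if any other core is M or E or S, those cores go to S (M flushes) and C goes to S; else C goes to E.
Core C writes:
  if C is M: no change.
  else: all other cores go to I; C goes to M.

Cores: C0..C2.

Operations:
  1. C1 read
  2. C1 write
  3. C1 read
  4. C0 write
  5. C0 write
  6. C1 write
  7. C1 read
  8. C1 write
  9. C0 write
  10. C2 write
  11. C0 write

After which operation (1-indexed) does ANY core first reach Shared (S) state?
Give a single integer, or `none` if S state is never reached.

Op 1: C1 read [C1 read from I: no other sharers -> C1=E (exclusive)] -> [I,E,I]
Op 2: C1 write [C1 write: invalidate none -> C1=M] -> [I,M,I]
Op 3: C1 read [C1 read: already in M, no change] -> [I,M,I]
Op 4: C0 write [C0 write: invalidate ['C1=M'] -> C0=M] -> [M,I,I]
Op 5: C0 write [C0 write: already M (modified), no change] -> [M,I,I]
Op 6: C1 write [C1 write: invalidate ['C0=M'] -> C1=M] -> [I,M,I]
Op 7: C1 read [C1 read: already in M, no change] -> [I,M,I]
Op 8: C1 write [C1 write: already M (modified), no change] -> [I,M,I]
Op 9: C0 write [C0 write: invalidate ['C1=M'] -> C0=M] -> [M,I,I]
Op 10: C2 write [C2 write: invalidate ['C0=M'] -> C2=M] -> [I,I,M]
Op 11: C0 write [C0 write: invalidate ['C2=M'] -> C0=M] -> [M,I,I]
S state never reached in this sequence.

Answer: none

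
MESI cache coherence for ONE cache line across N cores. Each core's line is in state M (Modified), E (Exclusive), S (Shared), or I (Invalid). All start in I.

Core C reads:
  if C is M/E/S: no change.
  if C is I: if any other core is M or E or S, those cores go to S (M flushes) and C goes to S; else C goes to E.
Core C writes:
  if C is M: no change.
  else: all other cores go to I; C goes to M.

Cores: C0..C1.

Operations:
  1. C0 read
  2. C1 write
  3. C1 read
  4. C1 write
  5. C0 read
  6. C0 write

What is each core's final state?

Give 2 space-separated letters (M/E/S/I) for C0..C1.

Answer: M I

Derivation:
Op 1: C0 read [C0 read from I: no other sharers -> C0=E (exclusive)] -> [E,I]
Op 2: C1 write [C1 write: invalidate ['C0=E'] -> C1=M] -> [I,M]
Op 3: C1 read [C1 read: already in M, no change] -> [I,M]
Op 4: C1 write [C1 write: already M (modified), no change] -> [I,M]
Op 5: C0 read [C0 read from I: others=['C1=M'] -> C0=S, others downsized to S] -> [S,S]
Op 6: C0 write [C0 write: invalidate ['C1=S'] -> C0=M] -> [M,I]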